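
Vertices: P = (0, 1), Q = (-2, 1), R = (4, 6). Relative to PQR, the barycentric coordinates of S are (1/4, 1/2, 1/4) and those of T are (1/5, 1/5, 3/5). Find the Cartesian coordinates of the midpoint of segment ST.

(1, 25/8)

Barycentric coordinates of the midpoint are the average: (9/40, 7/20, 17/40).
Converting: (9/40)·P + (7/20)·Q + (17/40)·R = (1, 25/8).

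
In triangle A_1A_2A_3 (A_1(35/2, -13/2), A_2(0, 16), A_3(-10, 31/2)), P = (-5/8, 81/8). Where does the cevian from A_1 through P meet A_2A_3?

Barycentric coordinates of P with respect to A_1A_2A_3: (1/4, 1/4, 1/2).
On side A_2A_3 the A_1-coordinate is zero; dropping P's A_1-weight 1/4 and renormalizing the remaining 1/4 : 1/2 gives weights 1/3, 2/3 on A_2, A_3.
Q = (1/3)·(0, 16) + (2/3)·(-10, 31/2) = (-20/3, 47/3).

(-20/3, 47/3)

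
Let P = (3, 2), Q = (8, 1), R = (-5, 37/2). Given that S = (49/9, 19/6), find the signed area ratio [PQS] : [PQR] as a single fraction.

1/9

[PQR] = ½·(3·(1−(37/2)) + 8·(37/2−2) + (-5)·(2−1)) = ½·(-105/2 + 132 − 5) = 149/4.
[PQS] = ½·(3·(1−(19/6)) + 8·(19/6−2) + (49/9)·(2−1)) = ½·(-13/2 + 28/3 + 49/9) = 149/36, so the ratio is (149/36)/(149/4) = 1/9.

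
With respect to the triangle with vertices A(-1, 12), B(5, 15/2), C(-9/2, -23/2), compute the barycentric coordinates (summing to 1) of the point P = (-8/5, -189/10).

Signed area of the reference triangle: [ABC] = ½·((-1)·(15/2−(-23/2)) + 5·(-23/2−12) + (-9/2)·(12−(15/2))) = ½·(-19 − 235/2 − 81/4) = -627/8.
[PBC] = ½·((-8/5)·(15/2−(-23/2)) + 5·(-23/2−(-189/10)) + (-9/2)·(-189/10−(15/2))) = ½·(-152/5 + 37 + 594/5) = 627/10, so the A-coordinate is (627/10)/(-627/8) = -4/5.
[APC] = ½·((-1)·(-189/10−(-23/2)) + (-8/5)·(-23/2−12) + (-9/2)·(12−(-189/10))) = ½·(37/5 + 188/5 − 2781/20) = -1881/40, so the B-coordinate is 3/5.
[ABP] = ½·((-1)·(15/2−(-189/10)) + 5·(-189/10−12) + (-8/5)·(12−(15/2))) = ½·(-132/5 − 309/2 − 36/5) = -1881/20, so the C-coordinate is 6/5.
Check: -4/5 + 3/5 + 6/5 = 1.

(-4/5, 3/5, 6/5)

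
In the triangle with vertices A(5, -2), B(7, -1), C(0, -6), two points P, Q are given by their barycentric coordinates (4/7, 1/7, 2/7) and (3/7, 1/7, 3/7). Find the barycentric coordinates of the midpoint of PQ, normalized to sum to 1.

(1/2, 1/7, 5/14)

Since both coordinate triples sum to 1, the midpoint's barycentrics are the componentwise average.
(4/7+3/7)/2 = 1/2; similarly 1/7 and 5/14.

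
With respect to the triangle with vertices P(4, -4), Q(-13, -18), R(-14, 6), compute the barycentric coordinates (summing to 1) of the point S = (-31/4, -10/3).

(1/3, 1/4, 5/12)

Signed area of the reference triangle: [PQR] = ½·(4·(-18−6) + (-13)·(6−(-4)) + (-14)·(-4−(-18))) = ½·(-96 − 130 − 196) = -211.
[SQR] = ½·((-31/4)·(-18−6) + (-13)·(6−(-10/3)) + (-14)·(-10/3−(-18))) = ½·(186 − 364/3 − 616/3) = -211/3, so the P-coordinate is (-211/3)/(-211) = 1/3.
[PSR] = ½·(4·(-10/3−6) + (-31/4)·(6−(-4)) + (-14)·(-4−(-10/3))) = ½·(-112/3 − 155/2 + 28/3) = -211/4, so the Q-coordinate is 1/4.
[PQS] = ½·(4·(-18−(-10/3)) + (-13)·(-10/3−(-4)) + (-31/4)·(-4−(-18))) = ½·(-176/3 − 26/3 − 217/2) = -1055/12, so the R-coordinate is 5/12.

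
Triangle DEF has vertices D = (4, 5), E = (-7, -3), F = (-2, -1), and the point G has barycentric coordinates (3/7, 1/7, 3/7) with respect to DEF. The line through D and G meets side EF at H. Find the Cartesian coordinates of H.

Line DG meets EF where the D-coordinate vanishes; zeroing G's D-weight and renormalizing leaves E, F-weights 1/7 : 3/7 → (1/4, 3/4).
So H = (1/4)·E + (3/4)·F = (-13/4, -3/2).

(-13/4, -3/2)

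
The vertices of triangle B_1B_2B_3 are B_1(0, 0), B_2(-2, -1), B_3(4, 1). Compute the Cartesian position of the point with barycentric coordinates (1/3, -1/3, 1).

M = (1/3)·B_1 + (-1/3)·B_2 + 1·B_3.
x-coordinate: (1/3)·0 + (-1/3)·(-2) + 1·4 = 14/3.
y-coordinate: (1/3)·0 + (-1/3)·(-1) + 1·1 = 4/3.

(14/3, 4/3)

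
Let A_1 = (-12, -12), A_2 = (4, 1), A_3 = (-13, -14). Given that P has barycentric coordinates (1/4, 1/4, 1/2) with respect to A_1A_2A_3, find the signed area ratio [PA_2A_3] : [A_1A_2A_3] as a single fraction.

1/4

The signed ratio [PA_2A_3]/[A_1A_2A_3] equals the barycentric coordinate of P at vertex A_1, which is 1/4.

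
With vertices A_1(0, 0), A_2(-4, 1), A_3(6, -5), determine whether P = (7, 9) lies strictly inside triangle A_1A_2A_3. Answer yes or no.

Barycentric coordinates of P: (73/7, -89/14, -43/14).
The three coordinates are positive, negative, negative; a point is interior exactly when all three are positive.

no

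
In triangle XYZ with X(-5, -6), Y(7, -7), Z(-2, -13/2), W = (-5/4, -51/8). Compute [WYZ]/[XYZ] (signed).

1/2

[XYZ] = ½·((-5)·(-7−(-13/2)) + 7·(-13/2−(-6)) + (-2)·(-6−(-7))) = ½·(5/2 − 7/2 − 2) = -3/2.
[WYZ] = ½·((-5/4)·(-7−(-13/2)) + 7·(-13/2−(-51/8)) + (-2)·(-51/8−(-7))) = ½·(5/8 − 7/8 − 5/4) = -3/4, so the ratio is (-3/4)/(-3/2) = 1/2.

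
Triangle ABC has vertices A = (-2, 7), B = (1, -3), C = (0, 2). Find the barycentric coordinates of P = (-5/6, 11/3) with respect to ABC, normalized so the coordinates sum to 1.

(1/2, 1/6, 1/3)

Signed area of the reference triangle: [ABC] = ½·((-2)·(-3−2) + 1·(2−7) + 0·(7−(-3))) = ½·(10 − 5 + 0) = 5/2.
[PBC] = ½·((-5/6)·(-3−2) + 1·(2−(11/3)) + 0·(11/3−(-3))) = ½·(25/6 − 5/3 + 0) = 5/4, so the A-coordinate is (5/4)/(5/2) = 1/2.
[APC] = ½·((-2)·(11/3−2) + (-5/6)·(2−7) + 0·(7−(11/3))) = ½·(-10/3 + 25/6 + 0) = 5/12, so the B-coordinate is 1/6.
[ABP] = ½·((-2)·(-3−(11/3)) + 1·(11/3−7) + (-5/6)·(7−(-3))) = ½·(40/3 − 10/3 − 25/3) = 5/6, so the C-coordinate is 1/3.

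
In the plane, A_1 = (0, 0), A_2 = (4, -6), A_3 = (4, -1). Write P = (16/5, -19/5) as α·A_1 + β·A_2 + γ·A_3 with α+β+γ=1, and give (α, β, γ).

(1/5, 3/5, 1/5)

Signed area of the reference triangle: [A_1A_2A_3] = ½·(0·(-6−(-1)) + 4·(-1−0) + 4·(0−(-6))) = ½·(0 − 4 + 24) = 10.
[PA_2A_3] = ½·((16/5)·(-6−(-1)) + 4·(-1−(-19/5)) + 4·(-19/5−(-6))) = ½·(-16 + 56/5 + 44/5) = 2, so the A_1-coordinate is 2/10 = 1/5.
[A_1PA_3] = ½·(0·(-19/5−(-1)) + (16/5)·(-1−0) + 4·(0−(-19/5))) = ½·(0 − 16/5 + 76/5) = 6, so the A_2-coordinate is 3/5.
[A_1A_2P] = ½·(0·(-6−(-19/5)) + 4·(-19/5−0) + (16/5)·(0−(-6))) = ½·(0 − 76/5 + 96/5) = 2, so the A_3-coordinate is 1/5.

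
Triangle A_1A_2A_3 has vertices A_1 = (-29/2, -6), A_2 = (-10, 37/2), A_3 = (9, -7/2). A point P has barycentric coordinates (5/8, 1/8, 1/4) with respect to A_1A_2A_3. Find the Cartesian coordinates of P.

P = (5/8)·A_1 + (1/8)·A_2 + (1/4)·A_3.
x-coordinate: (5/8)·(-29/2) + (1/8)·(-10) + (1/4)·9 = -129/16.
y-coordinate: (5/8)·(-6) + (1/8)·(37/2) + (1/4)·(-7/2) = -37/16.

(-129/16, -37/16)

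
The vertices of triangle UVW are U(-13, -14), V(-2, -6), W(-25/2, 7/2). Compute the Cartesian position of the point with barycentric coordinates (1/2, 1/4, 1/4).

(-81/8, -61/8)

P = (1/2)·U + (1/4)·V + (1/4)·W.
x-coordinate: (1/2)·(-13) + (1/4)·(-2) + (1/4)·(-25/2) = -81/8.
y-coordinate: (1/2)·(-14) + (1/4)·(-6) + (1/4)·(7/2) = -61/8.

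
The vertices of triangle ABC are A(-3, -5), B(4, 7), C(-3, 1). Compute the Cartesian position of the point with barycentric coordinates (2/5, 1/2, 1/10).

P = (2/5)·A + (1/2)·B + (1/10)·C.
x-coordinate: (2/5)·(-3) + (1/2)·4 + (1/10)·(-3) = 1/2.
y-coordinate: (2/5)·(-5) + (1/2)·7 + (1/10)·1 = 8/5.

(1/2, 8/5)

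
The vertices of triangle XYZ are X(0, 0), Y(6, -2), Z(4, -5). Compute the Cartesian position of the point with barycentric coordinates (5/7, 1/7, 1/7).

(10/7, -1)

W = (5/7)·X + (1/7)·Y + (1/7)·Z.
x-coordinate: (5/7)·0 + (1/7)·6 + (1/7)·4 = 10/7.
y-coordinate: (5/7)·0 + (1/7)·(-2) + (1/7)·(-5) = -1.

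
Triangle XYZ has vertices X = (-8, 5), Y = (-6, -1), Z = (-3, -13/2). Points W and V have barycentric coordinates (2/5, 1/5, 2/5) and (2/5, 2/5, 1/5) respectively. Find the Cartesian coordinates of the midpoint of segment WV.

Barycentric coordinates of the midpoint are the average: (2/5, 3/10, 3/10).
Converting: (2/5)·X + (3/10)·Y + (3/10)·Z = (-59/10, -1/4).

(-59/10, -1/4)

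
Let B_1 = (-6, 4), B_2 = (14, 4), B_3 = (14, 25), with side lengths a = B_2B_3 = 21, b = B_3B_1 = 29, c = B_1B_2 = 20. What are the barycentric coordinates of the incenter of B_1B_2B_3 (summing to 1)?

(3/10, 29/70, 2/7)

The incenter has barycentric coordinates proportional to the opposite side lengths: (21 : 29 : 20).
Normalizing by 21+29+20 = 70 gives (3/10, 29/70, 2/7).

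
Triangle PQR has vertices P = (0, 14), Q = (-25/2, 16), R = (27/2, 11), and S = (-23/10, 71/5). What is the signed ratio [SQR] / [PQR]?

[PQR] = ½·(0·(16−11) + (-25/2)·(11−14) + (27/2)·(14−16)) = ½·(0 + 75/2 − 27) = 21/4.
[SQR] = ½·((-23/10)·(16−11) + (-25/2)·(11−(71/5)) + (27/2)·(71/5−16)) = ½·(-23/2 + 40 − 243/10) = 21/10, so the ratio is (21/10)/(21/4) = 2/5.

2/5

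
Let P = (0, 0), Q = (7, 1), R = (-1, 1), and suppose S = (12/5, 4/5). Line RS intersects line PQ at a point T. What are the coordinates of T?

Barycentric coordinates of S with respect to PQR: (1/5, 2/5, 2/5).
On side PQ the R-coordinate is zero; dropping S's R-weight 2/5 and renormalizing the remaining 1/5 : 2/5 gives weights 1/3, 2/3 on P, Q.
T = (1/3)·(0, 0) + (2/3)·(7, 1) = (14/3, 2/3).

(14/3, 2/3)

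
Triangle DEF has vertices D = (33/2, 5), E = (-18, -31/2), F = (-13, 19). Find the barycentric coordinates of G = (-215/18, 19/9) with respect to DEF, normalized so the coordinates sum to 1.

(1/9, 4/9, 4/9)

Signed area of the reference triangle: [DEF] = ½·((33/2)·(-31/2−19) + (-18)·(19−5) + (-13)·(5−(-31/2))) = ½·(-2277/4 − 252 − 533/2) = -4351/8.
[GEF] = ½·((-215/18)·(-31/2−19) + (-18)·(19−(19/9)) + (-13)·(19/9−(-31/2))) = ½·(4945/12 − 304 − 4121/18) = -4351/72, so the D-coordinate is (-4351/72)/(-4351/8) = 1/9.
[DGF] = ½·((33/2)·(19/9−19) + (-215/18)·(19−5) + (-13)·(5−(19/9))) = ½·(-836/3 − 1505/9 − 338/9) = -4351/18, so the E-coordinate is 4/9.
[DEG] = ½·((33/2)·(-31/2−(19/9)) + (-18)·(19/9−5) + (-215/18)·(5−(-31/2))) = ½·(-3487/12 + 52 − 8815/36) = -4351/18, so the F-coordinate is 4/9.
Check: 1/9 + 4/9 + 4/9 = 1.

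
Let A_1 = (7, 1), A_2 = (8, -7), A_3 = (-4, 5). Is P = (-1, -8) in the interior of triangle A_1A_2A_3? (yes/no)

Barycentric coordinates of P: (-10/7, 131/84, 73/84).
The three coordinates are negative, positive, positive; a point is interior exactly when all three are positive.

no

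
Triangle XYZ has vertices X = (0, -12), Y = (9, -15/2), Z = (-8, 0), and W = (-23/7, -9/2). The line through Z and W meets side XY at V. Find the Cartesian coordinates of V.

Barycentric coordinates of W with respect to XYZ: (2/7, 1/7, 4/7).
On side XY the Z-coordinate is zero; dropping W's Z-weight 4/7 and renormalizing the remaining 2/7 : 1/7 gives weights 2/3, 1/3 on X, Y.
V = (2/3)·(0, -12) + (1/3)·(9, -15/2) = (3, -21/2).

(3, -21/2)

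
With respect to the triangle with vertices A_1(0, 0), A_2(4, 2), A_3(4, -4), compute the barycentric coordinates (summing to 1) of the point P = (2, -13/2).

Signed area of the reference triangle: [A_1A_2A_3] = ½·(0·(2−(-4)) + 4·(-4−0) + 4·(0−2)) = ½·(0 − 16 − 8) = -12.
[PA_2A_3] = ½·(2·(2−(-4)) + 4·(-4−(-13/2)) + 4·(-13/2−2)) = ½·(12 + 10 − 34) = -6, so the A_1-coordinate is (-6)/(-12) = 1/2.
[A_1PA_3] = ½·(0·(-13/2−(-4)) + 2·(-4−0) + 4·(0−(-13/2))) = ½·(0 − 8 + 26) = 9, so the A_2-coordinate is -3/4.
[A_1A_2P] = ½·(0·(2−(-13/2)) + 4·(-13/2−0) + 2·(0−2)) = ½·(0 − 26 − 4) = -15, so the A_3-coordinate is 5/4.

(1/2, -3/4, 5/4)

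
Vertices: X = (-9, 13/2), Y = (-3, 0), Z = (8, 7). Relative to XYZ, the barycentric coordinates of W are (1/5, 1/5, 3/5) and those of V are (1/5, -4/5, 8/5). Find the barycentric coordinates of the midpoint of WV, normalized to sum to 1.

Since both coordinate triples sum to 1, the midpoint's barycentrics are the componentwise average.
(1/5+1/5)/2 = 1/5; similarly -3/10 and 11/10.

(1/5, -3/10, 11/10)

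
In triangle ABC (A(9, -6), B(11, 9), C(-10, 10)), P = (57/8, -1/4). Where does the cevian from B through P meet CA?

Barycentric coordinates of P with respect to ABC: (5/8, 1/4, 1/8).
On side CA the B-coordinate is zero; dropping P's B-weight 1/4 and renormalizing the remaining 1/8 : 5/8 gives weights 1/6, 5/6 on C, A.
Q = (1/6)·(-10, 10) + (5/6)·(9, -6) = (35/6, -10/3).

(35/6, -10/3)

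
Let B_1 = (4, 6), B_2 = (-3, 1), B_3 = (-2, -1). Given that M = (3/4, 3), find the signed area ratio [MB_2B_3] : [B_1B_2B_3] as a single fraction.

[B_1B_2B_3] = ½·(4·(1−(-1)) + (-3)·(-1−6) + (-2)·(6−1)) = ½·(8 + 21 − 10) = 19/2.
[MB_2B_3] = ½·((3/4)·(1−(-1)) + (-3)·(-1−3) + (-2)·(3−1)) = ½·(3/2 + 12 − 4) = 19/4, so the ratio is (19/4)/(19/2) = 1/2.

1/2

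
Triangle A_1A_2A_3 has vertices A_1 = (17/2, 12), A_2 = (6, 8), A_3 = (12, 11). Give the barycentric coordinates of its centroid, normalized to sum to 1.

The centroid is the average of the vertices, so each weight is 1/3.

(1/3, 1/3, 1/3)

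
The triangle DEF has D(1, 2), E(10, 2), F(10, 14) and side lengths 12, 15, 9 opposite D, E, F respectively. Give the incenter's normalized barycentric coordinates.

The incenter has barycentric coordinates proportional to the opposite side lengths: (12 : 15 : 9).
Normalizing by 12+15+9 = 36 gives (1/3, 5/12, 1/4).

(1/3, 5/12, 1/4)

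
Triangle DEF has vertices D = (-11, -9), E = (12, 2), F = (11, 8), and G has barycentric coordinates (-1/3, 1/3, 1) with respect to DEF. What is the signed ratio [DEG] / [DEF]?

1

The signed ratio [DEG]/[DEF] equals the barycentric coordinate of G at vertex F, which is 1.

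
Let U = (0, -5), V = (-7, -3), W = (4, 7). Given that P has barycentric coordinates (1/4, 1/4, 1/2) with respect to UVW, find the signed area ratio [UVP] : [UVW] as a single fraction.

The signed ratio [UVP]/[UVW] equals the barycentric coordinate of P at vertex W, which is 1/2.

1/2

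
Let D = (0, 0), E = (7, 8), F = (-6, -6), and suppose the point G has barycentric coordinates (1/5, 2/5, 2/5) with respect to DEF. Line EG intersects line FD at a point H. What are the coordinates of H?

(-4, -4)

Line EG meets FD where the E-coordinate vanishes; zeroing G's E-weight and renormalizing leaves F, D-weights 2/5 : 1/5 → (2/3, 1/3).
So H = (2/3)·F + (1/3)·D = (-4, -4).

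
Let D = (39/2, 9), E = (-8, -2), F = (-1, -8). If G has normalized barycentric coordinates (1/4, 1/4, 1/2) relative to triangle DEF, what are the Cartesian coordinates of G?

(19/8, -9/4)

G = (1/4)·D + (1/4)·E + (1/2)·F.
x-coordinate: (1/4)·(39/2) + (1/4)·(-8) + (1/2)·(-1) = 19/8.
y-coordinate: (1/4)·9 + (1/4)·(-2) + (1/2)·(-8) = -9/4.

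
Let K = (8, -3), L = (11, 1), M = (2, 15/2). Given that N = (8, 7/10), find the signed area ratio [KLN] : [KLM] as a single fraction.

[KLM] = ½·(8·(1−(15/2)) + 11·(15/2−(-3)) + 2·(-3−1)) = ½·(-52 + 231/2 − 8) = 111/4.
[KLN] = ½·(8·(1−(7/10)) + 11·(7/10−(-3)) + 8·(-3−1)) = ½·(12/5 + 407/10 − 32) = 111/20, so the ratio is (111/20)/(111/4) = 1/5.

1/5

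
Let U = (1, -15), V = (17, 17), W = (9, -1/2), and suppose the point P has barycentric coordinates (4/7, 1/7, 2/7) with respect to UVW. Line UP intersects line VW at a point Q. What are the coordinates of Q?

(35/3, 16/3)

Line UP meets VW where the U-coordinate vanishes; zeroing P's U-weight and renormalizing leaves V, W-weights 1/7 : 2/7 → (1/3, 2/3).
So Q = (1/3)·V + (2/3)·W = (35/3, 16/3).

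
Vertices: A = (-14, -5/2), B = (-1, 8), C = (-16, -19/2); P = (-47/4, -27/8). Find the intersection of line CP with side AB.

(-15/2, 11/4)

Barycentric coordinates of P with respect to ABC: (1/4, 1/4, 1/2).
On side AB the C-coordinate is zero; dropping P's C-weight 1/2 and renormalizing the remaining 1/4 : 1/4 gives weights 1/2, 1/2 on A, B.
Q = (1/2)·(-14, -5/2) + (1/2)·(-1, 8) = (-15/2, 11/4).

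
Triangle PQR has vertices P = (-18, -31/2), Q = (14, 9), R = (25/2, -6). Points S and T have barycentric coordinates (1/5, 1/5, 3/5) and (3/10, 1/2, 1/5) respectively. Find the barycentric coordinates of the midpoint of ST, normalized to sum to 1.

(1/4, 7/20, 2/5)

Since both coordinate triples sum to 1, the midpoint's barycentrics are the componentwise average.
(1/5+3/10)/2 = 1/4; similarly 7/20 and 2/5.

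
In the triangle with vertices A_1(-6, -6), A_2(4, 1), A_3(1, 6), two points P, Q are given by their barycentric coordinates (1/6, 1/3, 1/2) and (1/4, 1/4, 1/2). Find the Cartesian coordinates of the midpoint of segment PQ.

Barycentric coordinates of the midpoint are the average: (5/24, 7/24, 1/2).
Converting: (5/24)·A_1 + (7/24)·A_2 + (1/2)·A_3 = (5/12, 49/24).

(5/12, 49/24)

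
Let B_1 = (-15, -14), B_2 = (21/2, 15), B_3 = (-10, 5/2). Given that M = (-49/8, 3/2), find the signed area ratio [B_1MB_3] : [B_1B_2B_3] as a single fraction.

1/4

[B_1B_2B_3] = ½·((-15)·(15−(5/2)) + (21/2)·(5/2−(-14)) + (-10)·(-14−15)) = ½·(-375/2 + 693/4 + 290) = 1103/8.
[B_1MB_3] = ½·((-15)·(3/2−(5/2)) + (-49/8)·(5/2−(-14)) + (-10)·(-14−(3/2))) = ½·(15 − 1617/16 + 155) = 1103/32, so the ratio is (1103/32)/(1103/8) = 1/4.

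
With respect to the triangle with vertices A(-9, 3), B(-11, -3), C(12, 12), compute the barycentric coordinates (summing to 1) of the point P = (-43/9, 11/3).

Signed area of the reference triangle: [ABC] = ½·((-9)·(-3−12) + (-11)·(12−3) + 12·(3−(-3))) = ½·(135 − 99 + 72) = 54.
[PBC] = ½·((-43/9)·(-3−12) + (-11)·(12−(11/3)) + 12·(11/3−(-3))) = ½·(215/3 − 275/3 + 80) = 30, so the A-coordinate is 30/54 = 5/9.
[APC] = ½·((-9)·(11/3−12) + (-43/9)·(12−3) + 12·(3−(11/3))) = ½·(75 − 43 − 8) = 12, so the B-coordinate is 2/9.
[ABP] = ½·((-9)·(-3−(11/3)) + (-11)·(11/3−3) + (-43/9)·(3−(-3))) = ½·(60 − 22/3 − 86/3) = 12, so the C-coordinate is 2/9.

(5/9, 2/9, 2/9)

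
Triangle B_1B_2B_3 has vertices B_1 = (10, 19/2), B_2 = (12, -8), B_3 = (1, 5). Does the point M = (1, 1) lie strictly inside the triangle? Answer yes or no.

Barycentric coordinates of M: (-88/333, 8/37, 349/333).
The three coordinates are negative, positive, positive; a point is interior exactly when all three are positive.

no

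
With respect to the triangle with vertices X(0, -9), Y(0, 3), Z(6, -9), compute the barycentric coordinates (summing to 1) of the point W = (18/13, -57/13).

(5/13, 5/13, 3/13)

Signed area of the reference triangle: [XYZ] = ½·(0·(3−(-9)) + 0·(-9−(-9)) + 6·(-9−3)) = ½·(0 + 0 − 72) = -36.
[WYZ] = ½·((18/13)·(3−(-9)) + 0·(-9−(-57/13)) + 6·(-57/13−3)) = ½·(216/13 + 0 − 576/13) = -180/13, so the X-coordinate is (-180/13)/(-36) = 5/13.
[XWZ] = ½·(0·(-57/13−(-9)) + (18/13)·(-9−(-9)) + 6·(-9−(-57/13))) = ½·(0 + 0 − 360/13) = -180/13, so the Y-coordinate is 5/13.
[XYW] = ½·(0·(3−(-57/13)) + 0·(-57/13−(-9)) + (18/13)·(-9−3)) = ½·(0 + 0 − 216/13) = -108/13, so the Z-coordinate is 3/13.
Check: 5/13 + 5/13 + 3/13 = 1.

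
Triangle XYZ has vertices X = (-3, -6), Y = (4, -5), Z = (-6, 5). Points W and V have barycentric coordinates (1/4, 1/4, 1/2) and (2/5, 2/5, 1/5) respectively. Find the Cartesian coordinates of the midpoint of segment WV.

Barycentric coordinates of the midpoint are the average: (13/40, 13/40, 7/20).
Converting: (13/40)·X + (13/40)·Y + (7/20)·Z = (-71/40, -73/40).

(-71/40, -73/40)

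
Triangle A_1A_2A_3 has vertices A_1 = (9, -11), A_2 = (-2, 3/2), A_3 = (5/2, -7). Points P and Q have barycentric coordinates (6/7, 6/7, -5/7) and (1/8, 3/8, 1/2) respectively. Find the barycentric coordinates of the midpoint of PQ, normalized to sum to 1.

Since both coordinate triples sum to 1, the midpoint's barycentrics are the componentwise average.
(6/7+1/8)/2 = 55/112; similarly 69/112 and -3/28.

(55/112, 69/112, -3/28)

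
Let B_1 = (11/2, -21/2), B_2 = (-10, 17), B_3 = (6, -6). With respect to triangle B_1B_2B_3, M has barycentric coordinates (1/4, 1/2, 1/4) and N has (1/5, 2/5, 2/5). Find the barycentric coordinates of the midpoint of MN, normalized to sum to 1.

Since both coordinate triples sum to 1, the midpoint's barycentrics are the componentwise average.
(1/4+1/5)/2 = 9/40; similarly 9/20 and 13/40.

(9/40, 9/20, 13/40)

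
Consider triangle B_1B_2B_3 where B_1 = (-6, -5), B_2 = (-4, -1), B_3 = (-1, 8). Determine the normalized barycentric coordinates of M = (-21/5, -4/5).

(2/5, 2/5, 1/5)

Signed area of the reference triangle: [B_1B_2B_3] = ½·((-6)·(-1−8) + (-4)·(8−(-5)) + (-1)·(-5−(-1))) = ½·(54 − 52 + 4) = 3.
[MB_2B_3] = ½·((-21/5)·(-1−8) + (-4)·(8−(-4/5)) + (-1)·(-4/5−(-1))) = ½·(189/5 − 176/5 − 1/5) = 6/5, so the B_1-coordinate is (6/5)/3 = 2/5.
[B_1MB_3] = ½·((-6)·(-4/5−8) + (-21/5)·(8−(-5)) + (-1)·(-5−(-4/5))) = ½·(264/5 − 273/5 + 21/5) = 6/5, so the B_2-coordinate is 2/5.
[B_1B_2M] = ½·((-6)·(-1−(-4/5)) + (-4)·(-4/5−(-5)) + (-21/5)·(-5−(-1))) = ½·(6/5 − 84/5 + 84/5) = 3/5, so the B_3-coordinate is 1/5.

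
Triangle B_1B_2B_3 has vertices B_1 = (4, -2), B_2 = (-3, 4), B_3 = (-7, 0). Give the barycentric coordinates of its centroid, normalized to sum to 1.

(1/3, 1/3, 1/3)

The centroid is the average of the vertices, so each weight is 1/3.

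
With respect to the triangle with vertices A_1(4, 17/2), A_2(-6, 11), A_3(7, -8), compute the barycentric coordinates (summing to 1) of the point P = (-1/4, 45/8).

(1/4, 1/2, 1/4)

Signed area of the reference triangle: [A_1A_2A_3] = ½·(4·(11−(-8)) + (-6)·(-8−(17/2)) + 7·(17/2−11)) = ½·(76 + 99 − 35/2) = 315/4.
[PA_2A_3] = ½·((-1/4)·(11−(-8)) + (-6)·(-8−(45/8)) + 7·(45/8−11)) = ½·(-19/4 + 327/4 − 301/8) = 315/16, so the A_1-coordinate is (315/16)/(315/4) = 1/4.
[A_1PA_3] = ½·(4·(45/8−(-8)) + (-1/4)·(-8−(17/2)) + 7·(17/2−(45/8))) = ½·(109/2 + 33/8 + 161/8) = 315/8, so the A_2-coordinate is 1/2.
[A_1A_2P] = ½·(4·(11−(45/8)) + (-6)·(45/8−(17/2)) + (-1/4)·(17/2−11)) = ½·(43/2 + 69/4 + 5/8) = 315/16, so the A_3-coordinate is 1/4.
Check: 1/4 + 1/2 + 1/4 = 1.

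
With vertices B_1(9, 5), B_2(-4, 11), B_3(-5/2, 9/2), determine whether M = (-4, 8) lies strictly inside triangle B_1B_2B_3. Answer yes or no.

no

Barycentric coordinates of M: (-9/151, 82/151, 78/151).
The three coordinates are negative, positive, positive; a point is interior exactly when all three are positive.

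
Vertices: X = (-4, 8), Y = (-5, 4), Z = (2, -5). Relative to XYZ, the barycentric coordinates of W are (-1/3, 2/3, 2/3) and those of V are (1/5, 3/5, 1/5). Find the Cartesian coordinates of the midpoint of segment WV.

Barycentric coordinates of the midpoint are the average: (-1/15, 19/30, 13/30).
Converting: (-1/15)·X + (19/30)·Y + (13/30)·Z = (-61/30, -1/6).

(-61/30, -1/6)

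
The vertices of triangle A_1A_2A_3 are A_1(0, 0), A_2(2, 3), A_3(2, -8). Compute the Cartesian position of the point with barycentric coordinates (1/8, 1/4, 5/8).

P = (1/8)·A_1 + (1/4)·A_2 + (5/8)·A_3.
x-coordinate: (1/8)·0 + (1/4)·2 + (5/8)·2 = 7/4.
y-coordinate: (1/8)·0 + (1/4)·3 + (5/8)·(-8) = -17/4.

(7/4, -17/4)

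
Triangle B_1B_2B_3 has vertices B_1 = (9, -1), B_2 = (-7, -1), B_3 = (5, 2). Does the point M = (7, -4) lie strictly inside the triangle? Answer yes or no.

no

Barycentric coordinates of M: (13/8, 3/8, -1).
The three coordinates are positive, positive, negative; a point is interior exactly when all three are positive.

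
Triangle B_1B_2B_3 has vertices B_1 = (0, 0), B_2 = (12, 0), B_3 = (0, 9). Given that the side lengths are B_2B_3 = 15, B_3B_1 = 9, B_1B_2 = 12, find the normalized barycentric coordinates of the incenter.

(5/12, 1/4, 1/3)

The incenter has barycentric coordinates proportional to the opposite side lengths: (15 : 9 : 12).
Normalizing by 15+9+12 = 36 gives (5/12, 1/4, 1/3).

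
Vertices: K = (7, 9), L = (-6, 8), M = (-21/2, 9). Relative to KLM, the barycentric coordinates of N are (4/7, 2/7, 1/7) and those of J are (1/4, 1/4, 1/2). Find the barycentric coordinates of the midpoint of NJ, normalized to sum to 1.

(23/56, 15/56, 9/28)

Since both coordinate triples sum to 1, the midpoint's barycentrics are the componentwise average.
(4/7+1/4)/2 = 23/56; similarly 15/56 and 9/28.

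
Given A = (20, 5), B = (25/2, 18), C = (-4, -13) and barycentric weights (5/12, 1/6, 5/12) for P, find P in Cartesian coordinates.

(35/4, -1/3)

P = (5/12)·A + (1/6)·B + (5/12)·C.
x-coordinate: (5/12)·20 + (1/6)·(25/2) + (5/12)·(-4) = 35/4.
y-coordinate: (5/12)·5 + (1/6)·18 + (5/12)·(-13) = -1/3.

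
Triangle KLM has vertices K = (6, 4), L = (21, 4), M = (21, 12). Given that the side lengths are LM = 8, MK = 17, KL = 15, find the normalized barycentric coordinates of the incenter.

(1/5, 17/40, 3/8)

The incenter has barycentric coordinates proportional to the opposite side lengths: (8 : 17 : 15).
Normalizing by 8+17+15 = 40 gives (1/5, 17/40, 3/8).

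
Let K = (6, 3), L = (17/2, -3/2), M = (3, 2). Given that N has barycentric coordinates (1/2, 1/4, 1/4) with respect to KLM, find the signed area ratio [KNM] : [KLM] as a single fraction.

The signed ratio [KNM]/[KLM] equals the barycentric coordinate of N at vertex L, which is 1/4.

1/4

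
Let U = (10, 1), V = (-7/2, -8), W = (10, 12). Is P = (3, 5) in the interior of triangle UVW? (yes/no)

Barycentric coordinates of P: (-91/297, 14/27, 26/33).
The three coordinates are negative, positive, positive; a point is interior exactly when all three are positive.

no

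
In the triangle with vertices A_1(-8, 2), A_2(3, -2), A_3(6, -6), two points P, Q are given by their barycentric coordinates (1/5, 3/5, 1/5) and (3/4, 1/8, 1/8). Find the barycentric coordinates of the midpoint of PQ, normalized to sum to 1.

Since both coordinate triples sum to 1, the midpoint's barycentrics are the componentwise average.
(1/5+3/4)/2 = 19/40; similarly 29/80 and 13/80.

(19/40, 29/80, 13/80)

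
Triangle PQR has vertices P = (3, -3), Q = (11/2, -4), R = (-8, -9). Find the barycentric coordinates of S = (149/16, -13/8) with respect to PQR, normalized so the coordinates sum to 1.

Signed area of the reference triangle: [PQR] = ½·(3·(-4−(-9)) + (11/2)·(-9−(-3)) + (-8)·(-3−(-4))) = ½·(15 − 33 − 8) = -13.
[SQR] = ½·((149/16)·(-4−(-9)) + (11/2)·(-9−(-13/8)) + (-8)·(-13/8−(-4))) = ½·(745/16 − 649/16 − 19) = -13/2, so the P-coordinate is (-13/2)/(-13) = 1/2.
[PSR] = ½·(3·(-13/8−(-9)) + (149/16)·(-9−(-3)) + (-8)·(-3−(-13/8))) = ½·(177/8 − 447/8 + 11) = -91/8, so the Q-coordinate is 7/8.
[PQS] = ½·(3·(-4−(-13/8)) + (11/2)·(-13/8−(-3)) + (149/16)·(-3−(-4))) = ½·(-57/8 + 121/16 + 149/16) = 39/8, so the R-coordinate is -3/8.
Check: 1/2 + 7/8 − 3/8 = 1.

(1/2, 7/8, -3/8)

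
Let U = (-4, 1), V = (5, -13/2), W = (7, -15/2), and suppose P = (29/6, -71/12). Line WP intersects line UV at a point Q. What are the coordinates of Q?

Barycentric coordinates of P with respect to UVW: (1/6, 1/6, 2/3).
On side UV the W-coordinate is zero; dropping P's W-weight 2/3 and renormalizing the remaining 1/6 : 1/6 gives weights 1/2, 1/2 on U, V.
Q = (1/2)·(-4, 1) + (1/2)·(5, -13/2) = (1/2, -11/4).

(1/2, -11/4)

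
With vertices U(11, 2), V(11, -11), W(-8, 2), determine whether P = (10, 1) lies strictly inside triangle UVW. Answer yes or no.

Barycentric coordinates of P: (215/247, 1/13, 1/19).
The three coordinates are positive, positive, positive; a point is interior exactly when all three are positive.

yes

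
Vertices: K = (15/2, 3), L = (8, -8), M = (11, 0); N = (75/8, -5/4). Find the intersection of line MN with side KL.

(31/4, -5/2)

Barycentric coordinates of N with respect to KLM: (1/4, 1/4, 1/2).
On side KL the M-coordinate is zero; dropping N's M-weight 1/2 and renormalizing the remaining 1/4 : 1/4 gives weights 1/2, 1/2 on K, L.
J = (1/2)·(15/2, 3) + (1/2)·(8, -8) = (31/4, -5/2).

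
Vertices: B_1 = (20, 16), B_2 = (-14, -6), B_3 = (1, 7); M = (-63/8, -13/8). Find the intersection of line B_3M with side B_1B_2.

Barycentric coordinates of M with respect to B_1B_2B_3: (1/8, 3/4, 1/8).
On side B_1B_2 the B_3-coordinate is zero; dropping M's B_3-weight 1/8 and renormalizing the remaining 1/8 : 3/4 gives weights 1/7, 6/7 on B_1, B_2.
N = (1/7)·(20, 16) + (6/7)·(-14, -6) = (-64/7, -20/7).

(-64/7, -20/7)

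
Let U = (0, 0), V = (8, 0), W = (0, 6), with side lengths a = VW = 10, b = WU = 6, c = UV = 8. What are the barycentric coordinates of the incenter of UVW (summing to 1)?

(5/12, 1/4, 1/3)

The incenter has barycentric coordinates proportional to the opposite side lengths: (10 : 6 : 8).
Normalizing by 10+6+8 = 24 gives (5/12, 1/4, 1/3).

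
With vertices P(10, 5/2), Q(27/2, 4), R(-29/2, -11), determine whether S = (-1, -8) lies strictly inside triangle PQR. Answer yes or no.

Barycentric coordinates of S: (-79/7, 145/14, 27/14).
The three coordinates are negative, positive, positive; a point is interior exactly when all three are positive.

no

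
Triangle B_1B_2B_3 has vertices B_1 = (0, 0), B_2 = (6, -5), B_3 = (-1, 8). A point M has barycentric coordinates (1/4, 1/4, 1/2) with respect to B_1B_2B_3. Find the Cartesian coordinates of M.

M = (1/4)·B_1 + (1/4)·B_2 + (1/2)·B_3.
x-coordinate: (1/4)·0 + (1/4)·6 + (1/2)·(-1) = 1.
y-coordinate: (1/4)·0 + (1/4)·(-5) + (1/2)·8 = 11/4.

(1, 11/4)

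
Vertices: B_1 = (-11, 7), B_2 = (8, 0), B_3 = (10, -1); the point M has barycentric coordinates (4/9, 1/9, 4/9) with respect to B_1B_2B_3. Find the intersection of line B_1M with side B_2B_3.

Line B_1M meets B_2B_3 where the B_1-coordinate vanishes; zeroing M's B_1-weight and renormalizing leaves B_2, B_3-weights 1/9 : 4/9 → (1/5, 4/5).
So N = (1/5)·B_2 + (4/5)·B_3 = (48/5, -4/5).

(48/5, -4/5)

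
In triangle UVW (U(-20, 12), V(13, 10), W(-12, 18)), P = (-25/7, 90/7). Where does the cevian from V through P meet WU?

Barycentric coordinates of P with respect to UVW: (2/7, 3/7, 2/7).
On side WU the V-coordinate is zero; dropping P's V-weight 3/7 and renormalizing the remaining 2/7 : 2/7 gives weights 1/2, 1/2 on W, U.
Q = (1/2)·(-12, 18) + (1/2)·(-20, 12) = (-16, 15).

(-16, 15)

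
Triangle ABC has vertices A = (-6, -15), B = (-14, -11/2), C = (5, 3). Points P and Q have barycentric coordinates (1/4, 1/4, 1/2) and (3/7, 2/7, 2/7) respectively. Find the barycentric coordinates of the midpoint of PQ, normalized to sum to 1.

Since both coordinate triples sum to 1, the midpoint's barycentrics are the componentwise average.
(1/4+3/7)/2 = 19/56; similarly 15/56 and 11/28.

(19/56, 15/56, 11/28)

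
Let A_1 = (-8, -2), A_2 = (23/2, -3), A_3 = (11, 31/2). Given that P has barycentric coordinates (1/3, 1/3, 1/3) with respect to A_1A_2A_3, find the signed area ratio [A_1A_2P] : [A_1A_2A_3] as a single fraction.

The signed ratio [A_1A_2P]/[A_1A_2A_3] equals the barycentric coordinate of P at vertex A_3, which is 1/3.

1/3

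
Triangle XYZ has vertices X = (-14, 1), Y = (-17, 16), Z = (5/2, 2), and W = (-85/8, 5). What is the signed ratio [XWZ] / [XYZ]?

[XYZ] = ½·((-14)·(16−2) + (-17)·(2−1) + (5/2)·(1−16)) = ½·(-196 − 17 − 75/2) = -501/4.
[XWZ] = ½·((-14)·(5−2) + (-85/8)·(2−1) + (5/2)·(1−5)) = ½·(-42 − 85/8 − 10) = -501/16, so the ratio is (-501/16)/(-501/4) = 1/4.

1/4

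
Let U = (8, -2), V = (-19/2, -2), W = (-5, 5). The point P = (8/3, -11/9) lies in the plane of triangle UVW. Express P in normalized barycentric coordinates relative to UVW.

(2/3, 2/9, 1/9)

Signed area of the reference triangle: [UVW] = ½·(8·(-2−5) + (-19/2)·(5−(-2)) + (-5)·(-2−(-2))) = ½·(-56 − 133/2 + 0) = -245/4.
[PVW] = ½·((8/3)·(-2−5) + (-19/2)·(5−(-11/9)) + (-5)·(-11/9−(-2))) = ½·(-56/3 − 532/9 − 35/9) = -245/6, so the U-coordinate is (-245/6)/(-245/4) = 2/3.
[UPW] = ½·(8·(-11/9−5) + (8/3)·(5−(-2)) + (-5)·(-2−(-11/9))) = ½·(-448/9 + 56/3 + 35/9) = -245/18, so the V-coordinate is 2/9.
[UVP] = ½·(8·(-2−(-11/9)) + (-19/2)·(-11/9−(-2)) + (8/3)·(-2−(-2))) = ½·(-56/9 − 133/18 + 0) = -245/36, so the W-coordinate is 1/9.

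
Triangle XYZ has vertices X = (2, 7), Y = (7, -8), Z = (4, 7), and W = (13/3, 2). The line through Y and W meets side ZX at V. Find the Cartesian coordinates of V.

(3, 7)

Barycentric coordinates of W with respect to XYZ: (1/3, 1/3, 1/3).
On side ZX the Y-coordinate is zero; dropping W's Y-weight 1/3 and renormalizing the remaining 1/3 : 1/3 gives weights 1/2, 1/2 on Z, X.
V = (1/2)·(4, 7) + (1/2)·(2, 7) = (3, 7).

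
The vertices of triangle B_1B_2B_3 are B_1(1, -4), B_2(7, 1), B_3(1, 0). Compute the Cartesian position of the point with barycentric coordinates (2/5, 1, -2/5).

M = (2/5)·B_1 + 1·B_2 + (-2/5)·B_3.
x-coordinate: (2/5)·1 + 1·7 + (-2/5)·1 = 7.
y-coordinate: (2/5)·(-4) + 1·1 + (-2/5)·0 = -3/5.

(7, -3/5)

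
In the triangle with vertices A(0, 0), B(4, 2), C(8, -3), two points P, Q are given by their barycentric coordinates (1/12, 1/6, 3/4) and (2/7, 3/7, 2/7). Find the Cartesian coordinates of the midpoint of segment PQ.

(16/3, -23/24)

Barycentric coordinates of the midpoint are the average: (31/168, 25/84, 29/56).
Converting: (31/168)·A + (25/84)·B + (29/56)·C = (16/3, -23/24).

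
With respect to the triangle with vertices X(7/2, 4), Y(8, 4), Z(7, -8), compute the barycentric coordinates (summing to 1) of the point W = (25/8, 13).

(5/4, 1/2, -3/4)

Signed area of the reference triangle: [XYZ] = ½·((7/2)·(4−(-8)) + 8·(-8−4) + 7·(4−4)) = ½·(42 − 96 + 0) = -27.
[WYZ] = ½·((25/8)·(4−(-8)) + 8·(-8−13) + 7·(13−4)) = ½·(75/2 − 168 + 63) = -135/4, so the X-coordinate is (-135/4)/(-27) = 5/4.
[XWZ] = ½·((7/2)·(13−(-8)) + (25/8)·(-8−4) + 7·(4−13)) = ½·(147/2 − 75/2 − 63) = -27/2, so the Y-coordinate is 1/2.
[XYW] = ½·((7/2)·(4−13) + 8·(13−4) + (25/8)·(4−4)) = ½·(-63/2 + 72 + 0) = 81/4, so the Z-coordinate is -3/4.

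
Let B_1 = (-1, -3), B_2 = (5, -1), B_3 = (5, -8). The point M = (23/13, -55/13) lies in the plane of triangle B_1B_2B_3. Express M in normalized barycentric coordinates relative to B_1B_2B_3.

Signed area of the reference triangle: [B_1B_2B_3] = ½·((-1)·(-1−(-8)) + 5·(-8−(-3)) + 5·(-3−(-1))) = ½·(-7 − 25 − 10) = -21.
[MB_2B_3] = ½·((23/13)·(-1−(-8)) + 5·(-8−(-55/13)) + 5·(-55/13−(-1))) = ½·(161/13 − 245/13 − 210/13) = -147/13, so the B_1-coordinate is (-147/13)/(-21) = 7/13.
[B_1MB_3] = ½·((-1)·(-55/13−(-8)) + (23/13)·(-8−(-3)) + 5·(-3−(-55/13))) = ½·(-49/13 − 115/13 + 80/13) = -42/13, so the B_2-coordinate is 2/13.
[B_1B_2M] = ½·((-1)·(-1−(-55/13)) + 5·(-55/13−(-3)) + (23/13)·(-3−(-1))) = ½·(-42/13 − 80/13 − 46/13) = -84/13, so the B_3-coordinate is 4/13.
Check: 7/13 + 2/13 + 4/13 = 1.

(7/13, 2/13, 4/13)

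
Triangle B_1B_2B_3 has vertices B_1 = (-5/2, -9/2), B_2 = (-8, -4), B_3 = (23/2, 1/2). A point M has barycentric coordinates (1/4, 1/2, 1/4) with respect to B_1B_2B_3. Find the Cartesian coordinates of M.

M = (1/4)·B_1 + (1/2)·B_2 + (1/4)·B_3.
x-coordinate: (1/4)·(-5/2) + (1/2)·(-8) + (1/4)·(23/2) = -7/4.
y-coordinate: (1/4)·(-9/2) + (1/2)·(-4) + (1/4)·(1/2) = -3.

(-7/4, -3)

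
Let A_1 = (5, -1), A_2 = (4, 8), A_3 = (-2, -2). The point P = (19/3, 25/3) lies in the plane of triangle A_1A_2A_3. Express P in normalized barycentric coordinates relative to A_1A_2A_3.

(1/3, 1, -1/3)

Signed area of the reference triangle: [A_1A_2A_3] = ½·(5·(8−(-2)) + 4·(-2−(-1)) + (-2)·(-1−8)) = ½·(50 − 4 + 18) = 32.
[PA_2A_3] = ½·((19/3)·(8−(-2)) + 4·(-2−(25/3)) + (-2)·(25/3−8)) = ½·(190/3 − 124/3 − 2/3) = 32/3, so the A_1-coordinate is (32/3)/32 = 1/3.
[A_1PA_3] = ½·(5·(25/3−(-2)) + (19/3)·(-2−(-1)) + (-2)·(-1−(25/3))) = ½·(155/3 − 19/3 + 56/3) = 32, so the A_2-coordinate is 1.
[A_1A_2P] = ½·(5·(8−(25/3)) + 4·(25/3−(-1)) + (19/3)·(-1−8)) = ½·(-5/3 + 112/3 − 57) = -32/3, so the A_3-coordinate is -1/3.
Check: 1/3 + 1 − 1/3 = 1.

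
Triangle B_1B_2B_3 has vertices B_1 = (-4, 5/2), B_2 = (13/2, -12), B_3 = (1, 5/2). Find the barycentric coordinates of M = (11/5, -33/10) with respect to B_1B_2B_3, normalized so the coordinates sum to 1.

(1/5, 2/5, 2/5)

Signed area of the reference triangle: [B_1B_2B_3] = ½·((-4)·(-12−(5/2)) + (13/2)·(5/2−(5/2)) + 1·(5/2−(-12))) = ½·(58 + 0 + 29/2) = 145/4.
[MB_2B_3] = ½·((11/5)·(-12−(5/2)) + (13/2)·(5/2−(-33/10)) + 1·(-33/10−(-12))) = ½·(-319/10 + 377/10 + 87/10) = 29/4, so the B_1-coordinate is (29/4)/(145/4) = 1/5.
[B_1MB_3] = ½·((-4)·(-33/10−(5/2)) + (11/5)·(5/2−(5/2)) + 1·(5/2−(-33/10))) = ½·(116/5 + 0 + 29/5) = 29/2, so the B_2-coordinate is 2/5.
[B_1B_2M] = ½·((-4)·(-12−(-33/10)) + (13/2)·(-33/10−(5/2)) + (11/5)·(5/2−(-12))) = ½·(174/5 − 377/10 + 319/10) = 29/2, so the B_3-coordinate is 2/5.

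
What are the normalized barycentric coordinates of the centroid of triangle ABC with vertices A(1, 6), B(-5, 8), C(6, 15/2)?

The centroid is the average of the vertices, so each weight is 1/3.

(1/3, 1/3, 1/3)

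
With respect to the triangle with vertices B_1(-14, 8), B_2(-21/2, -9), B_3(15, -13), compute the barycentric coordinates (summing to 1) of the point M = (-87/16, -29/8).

(3/8, 3/8, 1/4)

Signed area of the reference triangle: [B_1B_2B_3] = ½·((-14)·(-9−(-13)) + (-21/2)·(-13−8) + 15·(8−(-9))) = ½·(-56 + 441/2 + 255) = 839/4.
[MB_2B_3] = ½·((-87/16)·(-9−(-13)) + (-21/2)·(-13−(-29/8)) + 15·(-29/8−(-9))) = ½·(-87/4 + 1575/16 + 645/8) = 2517/32, so the B_1-coordinate is (2517/32)/(839/4) = 3/8.
[B_1MB_3] = ½·((-14)·(-29/8−(-13)) + (-87/16)·(-13−8) + 15·(8−(-29/8))) = ½·(-525/4 + 1827/16 + 1395/8) = 2517/32, so the B_2-coordinate is 3/8.
[B_1B_2M] = ½·((-14)·(-9−(-29/8)) + (-21/2)·(-29/8−8) + (-87/16)·(8−(-9))) = ½·(301/4 + 1953/16 − 1479/16) = 839/16, so the B_3-coordinate is 1/4.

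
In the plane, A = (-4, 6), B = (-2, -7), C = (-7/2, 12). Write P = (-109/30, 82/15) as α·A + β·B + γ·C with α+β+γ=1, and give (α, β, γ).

(2/3, 2/15, 1/5)

Signed area of the reference triangle: [ABC] = ½·((-4)·(-7−12) + (-2)·(12−6) + (-7/2)·(6−(-7))) = ½·(76 − 12 − 91/2) = 37/4.
[PBC] = ½·((-109/30)·(-7−12) + (-2)·(12−(82/15)) + (-7/2)·(82/15−(-7))) = ½·(2071/30 − 196/15 − 1309/30) = 37/6, so the A-coordinate is (37/6)/(37/4) = 2/3.
[APC] = ½·((-4)·(82/15−12) + (-109/30)·(12−6) + (-7/2)·(6−(82/15))) = ½·(392/15 − 109/5 − 28/15) = 37/30, so the B-coordinate is 2/15.
[ABP] = ½·((-4)·(-7−(82/15)) + (-2)·(82/15−6) + (-109/30)·(6−(-7))) = ½·(748/15 + 16/15 − 1417/30) = 37/20, so the C-coordinate is 1/5.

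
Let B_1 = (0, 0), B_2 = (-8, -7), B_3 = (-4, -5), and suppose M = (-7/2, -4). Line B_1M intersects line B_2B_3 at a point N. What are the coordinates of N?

(-14/3, -16/3)

Barycentric coordinates of M with respect to B_1B_2B_3: (1/4, 1/8, 5/8).
On side B_2B_3 the B_1-coordinate is zero; dropping M's B_1-weight 1/4 and renormalizing the remaining 1/8 : 5/8 gives weights 1/6, 5/6 on B_2, B_3.
N = (1/6)·(-8, -7) + (5/6)·(-4, -5) = (-14/3, -16/3).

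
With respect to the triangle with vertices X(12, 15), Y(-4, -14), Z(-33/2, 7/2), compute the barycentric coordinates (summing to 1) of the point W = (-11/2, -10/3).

Signed area of the reference triangle: [XYZ] = ½·(12·(-14−(7/2)) + (-4)·(7/2−15) + (-33/2)·(15−(-14))) = ½·(-210 + 46 − 957/2) = -1285/4.
[WYZ] = ½·((-11/2)·(-14−(7/2)) + (-4)·(7/2−(-10/3)) + (-33/2)·(-10/3−(-14))) = ½·(385/4 − 82/3 − 176) = -1285/24, so the X-coordinate is (-1285/24)/(-1285/4) = 1/6.
[XWZ] = ½·(12·(-10/3−(7/2)) + (-11/2)·(7/2−15) + (-33/2)·(15−(-10/3))) = ½·(-82 + 253/4 − 605/2) = -1285/8, so the Y-coordinate is 1/2.
[XYW] = ½·(12·(-14−(-10/3)) + (-4)·(-10/3−15) + (-11/2)·(15−(-14))) = ½·(-128 + 220/3 − 319/2) = -1285/12, so the Z-coordinate is 1/3.
Check: 1/6 + 1/2 + 1/3 = 1.

(1/6, 1/2, 1/3)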